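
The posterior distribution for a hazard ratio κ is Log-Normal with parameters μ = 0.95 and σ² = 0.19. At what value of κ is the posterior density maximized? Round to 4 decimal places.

Mode = exp(μ − σ²) = exp(0.76) = 2.1383.
Mean = exp(μ + σ²/2) = exp(1.045) = 2.8434.
This is the posterior mode — the MAP estimate.

2.1383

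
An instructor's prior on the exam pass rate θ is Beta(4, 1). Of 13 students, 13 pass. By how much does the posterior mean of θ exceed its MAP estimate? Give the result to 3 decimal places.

Posterior: Beta(4+13, 1+0) = Beta(17, 1).
Since β = 1 ≤ 1 and α > 1, the Beta density is monotone increasing on [0,1]; the mode is at 1.
Mean = 17/(17+1) = 0.944.
Difference = 0.944 − 1.000 = -0.056.
Mode > mean: the posterior has a left tail.

-0.056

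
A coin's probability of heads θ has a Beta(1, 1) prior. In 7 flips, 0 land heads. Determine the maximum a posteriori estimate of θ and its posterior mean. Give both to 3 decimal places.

Posterior: Beta(1+0, 1+7) = Beta(1, 8).
Since α = 1 ≤ 1 and β > 1, the Beta density is monotone decreasing on [0,1]; the mode is at 0.
Mean = 1/(1+8) = 0.111.
Mean > mode: the posterior has a right tail.

MAP = 0.000; posterior mean = 0.111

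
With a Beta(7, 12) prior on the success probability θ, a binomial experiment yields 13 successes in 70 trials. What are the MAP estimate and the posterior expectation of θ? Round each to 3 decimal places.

Posterior: Beta(7+13, 12+57) = Beta(20, 69).
Mode = (20−1)/(20+69−2) = 19/87 = 0.218.
Mean = 20/(20+69) = 20/89 = 0.225.

MAP estimate = 0.218, posterior expectation = 0.225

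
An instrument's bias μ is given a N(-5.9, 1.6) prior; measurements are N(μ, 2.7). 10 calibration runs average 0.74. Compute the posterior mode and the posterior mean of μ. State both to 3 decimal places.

Posterior for μ is Normal. Precision-weighted mean: (1/1.6·-5.9 + 10/2.7·0.74) / (1/1.6 + 10/2.7) = -0.219.
A Normal posterior is symmetric, so mode = mean.

μ_MAP = -0.219, E[μ|data] = -0.219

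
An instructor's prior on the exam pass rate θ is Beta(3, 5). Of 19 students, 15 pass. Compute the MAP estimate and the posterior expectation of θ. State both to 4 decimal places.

Posterior: Beta(3+15, 5+4) = Beta(18, 9).
Mode = (18−1)/(18+9−2) = 17/25 = 0.6800.
Mean = 18/(18+9) = 18/27 = 0.6667.
The posterior is left-skewed, so the mode exceeds the mean.

MAP = 0.6800; posterior mean = 0.6667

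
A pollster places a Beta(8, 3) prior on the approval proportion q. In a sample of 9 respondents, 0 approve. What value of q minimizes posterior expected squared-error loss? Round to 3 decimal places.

Posterior: Beta(8+0, 3+9) = Beta(8, 12).
Mode = (8−1)/(8+12−2) = 7/18 = 0.389.
Mean = 8/(8+12) = 8/20 = 0.400.
Squared-error loss ⇒ the optimal estimator is the posterior mean.

0.400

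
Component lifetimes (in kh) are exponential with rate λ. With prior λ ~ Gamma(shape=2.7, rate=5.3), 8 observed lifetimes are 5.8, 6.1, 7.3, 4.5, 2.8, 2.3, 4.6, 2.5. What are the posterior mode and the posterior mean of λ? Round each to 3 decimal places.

λ_MAP = 0.235, E[λ|data] = 0.260

Σ times = 35.9. Posterior: Gamma(shape = 2.7+8 = 10.7, rate = 5.3+35.9 = 41.2).
Mode = (α−1)/β = 9.7/41.2 = 0.235.
Mean = α/β = 10.7/41.2 = 0.260.
Right-skewed posterior ⇒ mode < mean.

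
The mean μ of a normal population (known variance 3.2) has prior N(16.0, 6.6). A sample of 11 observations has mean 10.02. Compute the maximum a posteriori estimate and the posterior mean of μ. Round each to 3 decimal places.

Posterior for μ is Normal. Precision-weighted mean: (1/6.6·16.0 + 11/3.2·10.02) / (1/6.6 + 11/3.2) = 10.272.
A Normal posterior is symmetric, so mode = mean.

MAP = 10.272; posterior mean = 10.272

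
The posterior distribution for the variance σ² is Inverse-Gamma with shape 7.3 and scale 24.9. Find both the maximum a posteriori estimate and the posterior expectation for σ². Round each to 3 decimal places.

Mode = β/(α+1) = 24.9/8.3 = 3.000.
Mean = β/(α−1) = 24.9/6.3 = 3.952.

MAP: 3.000. Posterior mean: 3.952.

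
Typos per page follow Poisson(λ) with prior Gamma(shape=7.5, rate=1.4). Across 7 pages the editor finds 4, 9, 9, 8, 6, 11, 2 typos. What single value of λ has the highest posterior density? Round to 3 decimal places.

Σ counts = 49. Posterior: Gamma(shape = 7.5+49 = 56.5, rate = 1.4+7 = 8.4).
Mode = (α−1)/β = 55.5/8.4 = 6.607.
Mean = α/β = 56.5/8.4 = 6.726.
This is the posterior mode — the MAP estimate.

6.607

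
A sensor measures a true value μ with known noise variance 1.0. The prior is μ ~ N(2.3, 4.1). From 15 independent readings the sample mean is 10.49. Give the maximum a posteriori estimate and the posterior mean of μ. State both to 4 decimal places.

MAP = 10.3590, posterior mean = 10.3590

Posterior for μ is Normal. Precision-weighted mean: (1/4.1·2.3 + 15/1.0·10.49) / (1/4.1 + 15/1.0) = 10.3590.
A Normal posterior is symmetric, so mode = mean.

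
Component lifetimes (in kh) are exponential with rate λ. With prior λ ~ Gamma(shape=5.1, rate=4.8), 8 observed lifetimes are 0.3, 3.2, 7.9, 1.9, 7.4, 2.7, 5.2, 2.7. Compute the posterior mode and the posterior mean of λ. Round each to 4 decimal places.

posterior mode = 0.3352, posterior mean = 0.3629

Σ times = 31.3. Posterior: Gamma(shape = 5.1+8 = 13.1, rate = 4.8+31.3 = 36.1).
Mode = (α−1)/β = 12.1/36.1 = 0.3352.
Mean = α/β = 13.1/36.1 = 0.3629.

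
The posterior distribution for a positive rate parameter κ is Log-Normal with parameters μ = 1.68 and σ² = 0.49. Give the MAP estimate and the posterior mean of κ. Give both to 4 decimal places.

MAP = 3.2871; posterior mean = 6.8551

Mode = exp(μ − σ²) = exp(1.19) = 3.2871.
Mean = exp(μ + σ²/2) = exp(1.925) = 6.8551.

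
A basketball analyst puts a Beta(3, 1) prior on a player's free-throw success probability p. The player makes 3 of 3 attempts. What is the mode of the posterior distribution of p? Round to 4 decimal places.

Posterior: Beta(3+3, 1+0) = Beta(6, 1).
Since β = 1 ≤ 1 and α > 1, the Beta density is monotone increasing on [0,1]; the mode is at 1.
Mean = 6/(6+1) = 0.8571.
This is the posterior mode — the MAP estimate.

1.0000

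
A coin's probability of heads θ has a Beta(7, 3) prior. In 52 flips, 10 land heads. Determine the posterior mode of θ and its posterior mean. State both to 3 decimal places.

MAP = 0.267; posterior mean = 0.274

Posterior: Beta(7+10, 3+42) = Beta(17, 45).
Mode = (17−1)/(17+45−2) = 16/60 = 0.267.
Mean = 17/(17+45) = 17/62 = 0.274.
Right-skewed posterior ⇒ mode < mean.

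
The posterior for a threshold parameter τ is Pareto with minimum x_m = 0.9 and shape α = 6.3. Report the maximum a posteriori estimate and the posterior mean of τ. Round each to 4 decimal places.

MAP = 0.9000, posterior mean = 1.0698

The Pareto density is strictly decreasing on [x_m, ∞), so the mode is x_m = 0.9000.
Mean = α·x_m/(α−1) = 6.3·0.9/5.3 = 1.0698.
Mean > mode: the posterior has a right tail.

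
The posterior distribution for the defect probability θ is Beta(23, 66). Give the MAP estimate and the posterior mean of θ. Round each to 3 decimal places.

θ_MAP = 0.253, E[θ|data] = 0.258

Mode = (23−1)/(23+66−2) = 22/87 = 0.253.
Mean = 23/(23+66) = 23/89 = 0.258.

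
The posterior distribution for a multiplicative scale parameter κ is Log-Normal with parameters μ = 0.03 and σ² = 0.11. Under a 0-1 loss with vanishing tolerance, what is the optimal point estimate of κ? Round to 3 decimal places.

0.923

Mode = exp(μ − σ²) = exp(-0.08) = 0.923.
Mean = exp(μ + σ²/2) = exp(0.085) = 1.089.
This is the posterior mode — the MAP estimate.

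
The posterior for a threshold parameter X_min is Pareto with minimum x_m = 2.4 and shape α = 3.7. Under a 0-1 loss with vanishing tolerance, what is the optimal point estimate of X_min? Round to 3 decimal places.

The Pareto density is strictly decreasing on [x_m, ∞), so the mode is x_m = 2.400.
Mean = α·x_m/(α−1) = 3.7·2.4/2.7 = 3.289.
This is the posterior mode — the MAP estimate.

2.400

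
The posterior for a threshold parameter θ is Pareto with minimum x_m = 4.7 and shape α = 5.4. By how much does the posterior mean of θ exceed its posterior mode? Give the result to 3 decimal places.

The Pareto density is strictly decreasing on [x_m, ∞), so the mode is x_m = 4.700.
Mean = α·x_m/(α−1) = 5.4·4.7/4.4 = 5.768.
Difference = 5.768 − 4.700 = 1.068.

1.068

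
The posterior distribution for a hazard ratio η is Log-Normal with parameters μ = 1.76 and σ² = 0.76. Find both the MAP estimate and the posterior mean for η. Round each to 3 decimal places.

MAP = 2.718, posterior mean = 8.499

Mode = exp(μ − σ²) = exp(1.00) = 2.718.
Mean = exp(μ + σ²/2) = exp(2.140) = 8.499.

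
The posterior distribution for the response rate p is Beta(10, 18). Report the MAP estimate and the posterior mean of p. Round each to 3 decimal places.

Mode = (10−1)/(10+18−2) = 9/26 = 0.346.
Mean = 10/(10+18) = 10/28 = 0.357.
Mean > mode: the posterior has a right tail.

MAP = 0.346, posterior mean = 0.357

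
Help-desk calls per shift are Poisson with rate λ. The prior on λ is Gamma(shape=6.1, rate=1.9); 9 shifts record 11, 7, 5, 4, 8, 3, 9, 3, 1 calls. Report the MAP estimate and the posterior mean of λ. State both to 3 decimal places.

MAP: 5.147. Posterior mean: 5.239.

Σ counts = 51. Posterior: Gamma(shape = 6.1+51 = 57.1, rate = 1.9+9 = 10.9).
Mode = (α−1)/β = 56.1/10.9 = 5.147.
Mean = α/β = 57.1/10.9 = 5.239.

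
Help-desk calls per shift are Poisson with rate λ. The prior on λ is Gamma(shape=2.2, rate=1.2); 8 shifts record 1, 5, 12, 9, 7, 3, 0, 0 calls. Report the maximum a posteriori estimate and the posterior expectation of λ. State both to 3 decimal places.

Σ counts = 37. Posterior: Gamma(shape = 2.2+37 = 39.2, rate = 1.2+8 = 9.2).
Mode = (α−1)/β = 38.2/9.2 = 4.152.
Mean = α/β = 39.2/9.2 = 4.261.
The posterior is right-skewed, so the mean exceeds the mode.

λ_MAP = 4.152, E[λ|data] = 4.261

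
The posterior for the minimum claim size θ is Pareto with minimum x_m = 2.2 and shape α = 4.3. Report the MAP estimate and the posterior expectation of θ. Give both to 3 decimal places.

MAP: 2.200. Posterior mean: 2.867.

The Pareto density is strictly decreasing on [x_m, ∞), so the mode is x_m = 2.200.
Mean = α·x_m/(α−1) = 4.3·2.2/3.3 = 2.867.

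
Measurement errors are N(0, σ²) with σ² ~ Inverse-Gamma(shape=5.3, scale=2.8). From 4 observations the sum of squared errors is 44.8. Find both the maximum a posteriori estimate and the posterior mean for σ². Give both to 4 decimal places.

σ²_MAP = 3.0361, E[σ²|data] = 4.0000

Posterior: Inverse-Gamma(shape = 5.3+4/2 = 7.3, scale = 2.8+44.8/2 = 25.2).
Mode = β/(α+1) = 25.2/8.3 = 3.0361.
Mean = β/(α−1) = 25.2/6.3 = 4.0000.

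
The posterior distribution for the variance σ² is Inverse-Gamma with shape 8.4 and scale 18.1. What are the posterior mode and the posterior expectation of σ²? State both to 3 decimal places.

MAP = 1.926; posterior mean = 2.446

Mode = β/(α+1) = 18.1/9.4 = 1.926.
Mean = β/(α−1) = 18.1/7.4 = 2.446.
The mean is pulled above the mode by the posterior's right skew.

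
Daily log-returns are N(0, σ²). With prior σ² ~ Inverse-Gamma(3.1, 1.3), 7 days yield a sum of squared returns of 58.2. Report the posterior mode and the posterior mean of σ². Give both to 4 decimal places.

MAP: 4.0000. Posterior mean: 5.4286.

Posterior: Inverse-Gamma(shape = 3.1+7/2 = 6.6, scale = 1.3+58.2/2 = 30.4).
Mode = β/(α+1) = 30.4/7.6 = 4.0000.
Mean = β/(α−1) = 30.4/5.6 = 5.4286.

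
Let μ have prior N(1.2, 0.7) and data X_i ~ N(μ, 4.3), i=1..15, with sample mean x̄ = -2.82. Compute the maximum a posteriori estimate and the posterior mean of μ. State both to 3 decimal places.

MAP = -1.652; posterior mean = -1.652

Posterior for μ is Normal. Precision-weighted mean: (1/0.7·1.2 + 15/4.3·-2.82) / (1/0.7 + 15/4.3) = -1.652.
A Normal posterior is symmetric, so mode = mean.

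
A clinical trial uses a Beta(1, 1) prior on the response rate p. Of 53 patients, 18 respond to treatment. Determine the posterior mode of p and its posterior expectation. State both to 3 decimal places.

Posterior: Beta(1+18, 1+35) = Beta(19, 36).
Mode = (19−1)/(19+36−2) = 18/53 = 0.340.
Mean = 19/(19+36) = 19/55 = 0.345.

MAP: 0.340. Posterior mean: 0.345.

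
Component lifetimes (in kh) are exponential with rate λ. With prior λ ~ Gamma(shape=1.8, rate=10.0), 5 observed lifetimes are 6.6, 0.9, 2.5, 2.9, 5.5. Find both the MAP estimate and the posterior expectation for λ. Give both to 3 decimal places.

Σ times = 18.4. Posterior: Gamma(shape = 1.8+5 = 6.8, rate = 10.0+18.4 = 28.4).
Mode = (α−1)/β = 5.8/28.4 = 0.204.
Mean = α/β = 6.8/28.4 = 0.239.
The posterior is right-skewed, so the mean exceeds the mode.

MAP = 0.204, posterior mean = 0.239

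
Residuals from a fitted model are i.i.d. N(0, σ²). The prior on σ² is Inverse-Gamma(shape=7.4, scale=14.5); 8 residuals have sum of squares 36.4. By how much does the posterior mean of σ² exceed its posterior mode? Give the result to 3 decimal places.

0.507

Posterior: Inverse-Gamma(shape = 7.4+8/2 = 11.4, scale = 14.5+36.4/2 = 32.7).
Mode = β/(α+1) = 32.7/12.4 = 2.637.
Mean = β/(α−1) = 32.7/10.4 = 3.144.
Difference = 3.144 − 2.637 = 0.507.
Right-skewed posterior ⇒ mode < mean.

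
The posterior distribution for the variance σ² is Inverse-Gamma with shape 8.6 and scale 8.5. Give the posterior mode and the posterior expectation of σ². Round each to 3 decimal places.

MAP = 0.885; posterior mean = 1.118

Mode = β/(α+1) = 8.5/9.6 = 0.885.
Mean = β/(α−1) = 8.5/7.6 = 1.118.
Right-skewed posterior ⇒ mode < mean.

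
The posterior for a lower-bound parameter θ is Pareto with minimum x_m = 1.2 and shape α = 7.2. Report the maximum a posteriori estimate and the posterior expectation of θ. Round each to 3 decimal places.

The Pareto density is strictly decreasing on [x_m, ∞), so the mode is x_m = 1.200.
Mean = α·x_m/(α−1) = 7.2·1.2/6.2 = 1.394.

maximum a posteriori estimate = 1.200, posterior expectation = 1.394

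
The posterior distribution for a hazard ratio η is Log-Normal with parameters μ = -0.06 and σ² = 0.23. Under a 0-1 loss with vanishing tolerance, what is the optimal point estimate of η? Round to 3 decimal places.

0.748

Mode = exp(μ − σ²) = exp(-0.29) = 0.748.
Mean = exp(μ + σ²/2) = exp(0.055) = 1.057.
This is the posterior mode — the MAP estimate.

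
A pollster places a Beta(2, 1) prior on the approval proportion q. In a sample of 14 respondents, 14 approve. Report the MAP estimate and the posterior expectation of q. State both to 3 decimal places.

MAP estimate = 1.000, posterior expectation = 0.941

Posterior: Beta(2+14, 1+0) = Beta(16, 1).
Since β = 1 ≤ 1 and α > 1, the Beta density is monotone increasing on [0,1]; the mode is at 1.
Mean = 16/(16+1) = 0.941.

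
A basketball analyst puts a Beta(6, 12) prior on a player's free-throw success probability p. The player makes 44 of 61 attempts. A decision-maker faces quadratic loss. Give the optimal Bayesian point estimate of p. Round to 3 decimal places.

Posterior: Beta(6+44, 12+17) = Beta(50, 29).
Mode = (50−1)/(50+29−2) = 49/77 = 0.636.
Mean = 50/(50+29) = 50/79 = 0.633.
Quadratic loss ⇒ the optimal estimator is the posterior mean.

0.633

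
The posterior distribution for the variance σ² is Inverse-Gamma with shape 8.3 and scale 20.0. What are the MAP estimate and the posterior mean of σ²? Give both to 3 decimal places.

MAP = 2.151; posterior mean = 2.740

Mode = β/(α+1) = 20.0/9.3 = 2.151.
Mean = β/(α−1) = 20.0/7.3 = 2.740.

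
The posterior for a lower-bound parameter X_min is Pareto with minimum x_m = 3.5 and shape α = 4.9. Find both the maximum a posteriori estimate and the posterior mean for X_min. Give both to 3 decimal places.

The Pareto density is strictly decreasing on [x_m, ∞), so the mode is x_m = 3.500.
Mean = α·x_m/(α−1) = 4.9·3.5/3.9 = 4.397.

MAP = 3.500; posterior mean = 4.397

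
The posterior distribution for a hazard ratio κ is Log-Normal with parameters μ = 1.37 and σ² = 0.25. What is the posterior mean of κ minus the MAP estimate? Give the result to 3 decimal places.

1.394

Mode = exp(μ − σ²) = exp(1.12) = 3.065.
Mean = exp(μ + σ²/2) = exp(1.495) = 4.459.
Difference = 4.459 − 3.065 = 1.394.
Mean > mode: the posterior has a right tail.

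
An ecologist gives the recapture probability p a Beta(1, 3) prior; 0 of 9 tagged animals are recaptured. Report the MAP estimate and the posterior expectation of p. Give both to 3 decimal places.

MAP = 0.000, posterior mean = 0.077

Posterior: Beta(1+0, 3+9) = Beta(1, 12).
Since α = 1 ≤ 1 and β > 1, the Beta density is monotone decreasing on [0,1]; the mode is at 0.
Mean = 1/(1+12) = 0.077.
The mean is pulled above the mode by the posterior's right skew.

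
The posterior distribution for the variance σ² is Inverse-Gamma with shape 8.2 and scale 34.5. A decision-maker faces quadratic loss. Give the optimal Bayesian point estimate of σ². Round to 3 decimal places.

4.792

Mode = β/(α+1) = 34.5/9.2 = 3.750.
Mean = β/(α−1) = 34.5/7.2 = 4.792.
Quadratic loss ⇒ the optimal estimator is the posterior mean.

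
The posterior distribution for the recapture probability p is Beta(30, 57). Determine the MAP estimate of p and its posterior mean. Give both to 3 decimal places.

Mode = (30−1)/(30+57−2) = 29/85 = 0.341.
Mean = 30/(30+57) = 30/87 = 0.345.
The posterior is right-skewed, so the mean exceeds the mode.

MAP = 0.341, posterior mean = 0.345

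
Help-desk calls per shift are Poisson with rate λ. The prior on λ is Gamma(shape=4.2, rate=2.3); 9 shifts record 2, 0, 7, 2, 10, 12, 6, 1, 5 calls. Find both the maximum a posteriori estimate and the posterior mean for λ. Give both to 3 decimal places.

maximum a posteriori estimate = 4.265, posterior mean = 4.354

Σ counts = 45. Posterior: Gamma(shape = 4.2+45 = 49.2, rate = 2.3+9 = 11.3).
Mode = (α−1)/β = 48.2/11.3 = 4.265.
Mean = α/β = 49.2/11.3 = 4.354.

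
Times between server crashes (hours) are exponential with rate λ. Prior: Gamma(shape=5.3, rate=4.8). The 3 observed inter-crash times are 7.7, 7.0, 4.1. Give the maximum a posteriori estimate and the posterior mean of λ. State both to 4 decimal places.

MAP = 0.3093, posterior mean = 0.3517

Σ times = 18.8. Posterior: Gamma(shape = 5.3+3 = 8.3, rate = 4.8+18.8 = 23.6).
Mode = (α−1)/β = 7.3/23.6 = 0.3093.
Mean = α/β = 8.3/23.6 = 0.3517.
Right-skewed posterior ⇒ mode < mean.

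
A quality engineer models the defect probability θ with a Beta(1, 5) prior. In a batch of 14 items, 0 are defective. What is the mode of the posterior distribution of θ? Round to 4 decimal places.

0.0000

Posterior: Beta(1+0, 5+14) = Beta(1, 19).
Since α = 1 ≤ 1 and β > 1, the Beta density is monotone decreasing on [0,1]; the mode is at 0.
Mean = 1/(1+19) = 0.0500.
This is the posterior mode — the MAP estimate.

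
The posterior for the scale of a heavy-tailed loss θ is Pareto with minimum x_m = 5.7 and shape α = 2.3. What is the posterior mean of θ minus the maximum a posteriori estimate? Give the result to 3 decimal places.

The Pareto density is strictly decreasing on [x_m, ∞), so the mode is x_m = 5.700.
Mean = α·x_m/(α−1) = 2.3·5.7/1.3 = 10.085.
Difference = 10.085 − 5.700 = 4.385.
Mean > mode: the posterior has a right tail.

4.385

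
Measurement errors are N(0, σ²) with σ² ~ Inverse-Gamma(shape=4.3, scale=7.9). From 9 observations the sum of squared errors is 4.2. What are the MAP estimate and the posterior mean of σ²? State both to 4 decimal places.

Posterior: Inverse-Gamma(shape = 4.3+9/2 = 8.8, scale = 7.9+4.2/2 = 10.0).
Mode = β/(α+1) = 10.0/9.8 = 1.0204.
Mean = β/(α−1) = 10.0/7.8 = 1.2821.
Right-skewed posterior ⇒ mode < mean.

MAP = 1.0204, posterior mean = 1.2821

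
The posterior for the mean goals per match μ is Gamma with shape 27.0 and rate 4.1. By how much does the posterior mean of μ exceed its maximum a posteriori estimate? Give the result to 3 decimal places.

Mode = (α−1)/β = 26.0/4.1 = 6.341.
Mean = α/β = 27.0/4.1 = 6.585.
Difference = 6.585 − 6.341 = 0.244.

0.244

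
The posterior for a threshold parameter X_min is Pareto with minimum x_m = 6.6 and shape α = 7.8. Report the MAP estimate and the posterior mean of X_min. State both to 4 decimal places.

The Pareto density is strictly decreasing on [x_m, ∞), so the mode is x_m = 6.6000.
Mean = α·x_m/(α−1) = 7.8·6.6/6.8 = 7.5706.

MAP: 6.6000. Posterior mean: 7.5706.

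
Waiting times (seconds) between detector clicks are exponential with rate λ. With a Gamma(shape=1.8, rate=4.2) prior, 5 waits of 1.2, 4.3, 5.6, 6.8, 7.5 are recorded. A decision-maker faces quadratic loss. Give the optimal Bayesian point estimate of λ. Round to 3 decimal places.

0.230

Σ times = 25.4. Posterior: Gamma(shape = 1.8+5 = 6.8, rate = 4.2+25.4 = 29.6).
Mode = (α−1)/β = 5.8/29.6 = 0.196.
Mean = α/β = 6.8/29.6 = 0.230.
Quadratic loss ⇒ the optimal estimator is the posterior mean.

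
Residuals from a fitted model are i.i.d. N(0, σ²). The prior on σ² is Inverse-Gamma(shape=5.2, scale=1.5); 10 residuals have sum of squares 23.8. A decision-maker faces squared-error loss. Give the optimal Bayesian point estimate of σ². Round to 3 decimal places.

Posterior: Inverse-Gamma(shape = 5.2+10/2 = 10.2, scale = 1.5+23.8/2 = 13.4).
Mode = β/(α+1) = 13.4/11.2 = 1.196.
Mean = β/(α−1) = 13.4/9.2 = 1.457.
Squared-error loss ⇒ the optimal estimator is the posterior mean.

1.457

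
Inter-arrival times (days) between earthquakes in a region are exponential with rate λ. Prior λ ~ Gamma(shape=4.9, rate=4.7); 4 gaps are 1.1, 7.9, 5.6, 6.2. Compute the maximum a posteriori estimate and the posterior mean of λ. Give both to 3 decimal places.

λ_MAP = 0.310, E[λ|data] = 0.349

Σ times = 20.8. Posterior: Gamma(shape = 4.9+4 = 8.9, rate = 4.7+20.8 = 25.5).
Mode = (α−1)/β = 7.9/25.5 = 0.310.
Mean = α/β = 8.9/25.5 = 0.349.
The posterior is right-skewed, so the mean exceeds the mode.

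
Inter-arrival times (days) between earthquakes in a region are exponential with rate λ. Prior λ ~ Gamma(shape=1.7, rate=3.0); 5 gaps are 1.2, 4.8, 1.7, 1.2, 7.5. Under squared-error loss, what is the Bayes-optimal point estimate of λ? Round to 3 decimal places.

0.345

Σ times = 16.4. Posterior: Gamma(shape = 1.7+5 = 6.7, rate = 3.0+16.4 = 19.4).
Mode = (α−1)/β = 5.7/19.4 = 0.294.
Mean = α/β = 6.7/19.4 = 0.345.
Squared-error loss ⇒ the optimal estimator is the posterior mean.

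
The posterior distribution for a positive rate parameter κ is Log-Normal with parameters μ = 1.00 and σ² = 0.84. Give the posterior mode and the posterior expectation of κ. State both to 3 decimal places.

MAP: 1.174. Posterior mean: 4.137.

Mode = exp(μ − σ²) = exp(0.16) = 1.174.
Mean = exp(μ + σ²/2) = exp(1.420) = 4.137.
Mean > mode: the posterior has a right tail.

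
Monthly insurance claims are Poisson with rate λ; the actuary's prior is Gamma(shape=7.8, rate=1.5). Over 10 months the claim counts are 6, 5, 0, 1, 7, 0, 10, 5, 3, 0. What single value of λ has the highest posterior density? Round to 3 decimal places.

3.809

Σ counts = 37. Posterior: Gamma(shape = 7.8+37 = 44.8, rate = 1.5+10 = 11.5).
Mode = (α−1)/β = 43.8/11.5 = 3.809.
Mean = α/β = 44.8/11.5 = 3.896.
This is the posterior mode — the MAP estimate.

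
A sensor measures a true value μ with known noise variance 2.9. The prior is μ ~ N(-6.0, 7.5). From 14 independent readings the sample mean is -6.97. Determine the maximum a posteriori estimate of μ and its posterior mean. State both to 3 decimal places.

MAP = -6.944; posterior mean = -6.944

Posterior for μ is Normal. Precision-weighted mean: (1/7.5·-6.0 + 14/2.9·-6.97) / (1/7.5 + 14/2.9) = -6.944.
A Normal posterior is symmetric, so mode = mean.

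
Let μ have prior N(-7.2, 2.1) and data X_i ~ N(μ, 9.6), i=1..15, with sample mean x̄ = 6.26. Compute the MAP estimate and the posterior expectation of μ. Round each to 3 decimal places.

MAP estimate = 3.116, posterior expectation = 3.116

Posterior for μ is Normal. Precision-weighted mean: (1/2.1·-7.2 + 15/9.6·6.26) / (1/2.1 + 15/9.6) = 3.116.
A Normal posterior is symmetric, so mode = mean.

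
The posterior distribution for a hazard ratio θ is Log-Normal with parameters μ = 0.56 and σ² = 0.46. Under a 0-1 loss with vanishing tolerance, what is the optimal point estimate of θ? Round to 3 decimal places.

Mode = exp(μ − σ²) = exp(0.10) = 1.105.
Mean = exp(μ + σ²/2) = exp(0.790) = 2.203.
This is the posterior mode — the MAP estimate.

1.105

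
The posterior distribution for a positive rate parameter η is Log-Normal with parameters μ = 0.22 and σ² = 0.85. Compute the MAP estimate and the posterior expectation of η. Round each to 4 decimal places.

Mode = exp(μ − σ²) = exp(-0.63) = 0.5326.
Mean = exp(μ + σ²/2) = exp(0.645) = 1.9060.
The mean is pulled above the mode by the posterior's right skew.

MAP = 0.5326, posterior mean = 1.9060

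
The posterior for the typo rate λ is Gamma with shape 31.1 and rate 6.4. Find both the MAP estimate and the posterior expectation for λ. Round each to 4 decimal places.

MAP = 4.7031; posterior mean = 4.8594

Mode = (α−1)/β = 30.1/6.4 = 4.7031.
Mean = α/β = 31.1/6.4 = 4.8594.
Mean > mode: the posterior has a right tail.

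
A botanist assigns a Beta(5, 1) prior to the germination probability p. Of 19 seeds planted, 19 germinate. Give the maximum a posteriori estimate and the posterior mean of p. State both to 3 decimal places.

Posterior: Beta(5+19, 1+0) = Beta(24, 1).
Since β = 1 ≤ 1 and α > 1, the Beta density is monotone increasing on [0,1]; the mode is at 1.
Mean = 24/(24+1) = 0.960.
The posterior is left-skewed, so the mode exceeds the mean.

MAP = 1.000, posterior mean = 0.960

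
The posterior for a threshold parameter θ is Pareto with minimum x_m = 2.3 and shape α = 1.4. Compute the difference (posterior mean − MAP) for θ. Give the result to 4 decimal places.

5.7500

The Pareto density is strictly decreasing on [x_m, ∞), so the mode is x_m = 2.3000.
Mean = α·x_m/(α−1) = 1.4·2.3/0.4 = 8.0500.
Difference = 8.0500 − 2.3000 = 5.7500.
The mean is pulled above the mode by the posterior's right skew.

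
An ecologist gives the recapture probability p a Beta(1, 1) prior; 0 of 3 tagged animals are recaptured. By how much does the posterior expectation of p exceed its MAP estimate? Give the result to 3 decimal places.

0.200

Posterior: Beta(1+0, 1+3) = Beta(1, 4).
Since α = 1 ≤ 1 and β > 1, the Beta density is monotone decreasing on [0,1]; the mode is at 0.
Mean = 1/(1+4) = 0.200.
Difference = 0.200 − 0.000 = 0.200.
Right-skewed posterior ⇒ mode < mean.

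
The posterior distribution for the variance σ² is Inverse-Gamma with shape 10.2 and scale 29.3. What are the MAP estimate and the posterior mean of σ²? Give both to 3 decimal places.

MAP estimate = 2.616, posterior mean = 3.185

Mode = β/(α+1) = 29.3/11.2 = 2.616.
Mean = β/(α−1) = 29.3/9.2 = 3.185.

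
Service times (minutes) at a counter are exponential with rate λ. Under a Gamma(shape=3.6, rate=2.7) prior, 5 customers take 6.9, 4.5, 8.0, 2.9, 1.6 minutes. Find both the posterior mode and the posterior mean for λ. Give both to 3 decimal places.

MAP = 0.286, posterior mean = 0.323

Σ times = 23.9. Posterior: Gamma(shape = 3.6+5 = 8.6, rate = 2.7+23.9 = 26.6).
Mode = (α−1)/β = 7.6/26.6 = 0.286.
Mean = α/β = 8.6/26.6 = 0.323.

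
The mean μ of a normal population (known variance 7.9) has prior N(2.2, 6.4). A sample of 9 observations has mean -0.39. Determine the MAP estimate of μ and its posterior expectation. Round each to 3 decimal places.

Posterior for μ is Normal. Precision-weighted mean: (1/6.4·2.2 + 9/7.9·-0.39) / (1/6.4 + 9/7.9) = -0.078.
A Normal posterior is symmetric, so mode = mean.

MAP estimate = -0.078, posterior expectation = -0.078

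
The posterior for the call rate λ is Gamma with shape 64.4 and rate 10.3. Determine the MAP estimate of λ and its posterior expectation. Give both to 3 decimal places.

Mode = (α−1)/β = 63.4/10.3 = 6.155.
Mean = α/β = 64.4/10.3 = 6.252.

MAP estimate = 6.155, posterior expectation = 6.252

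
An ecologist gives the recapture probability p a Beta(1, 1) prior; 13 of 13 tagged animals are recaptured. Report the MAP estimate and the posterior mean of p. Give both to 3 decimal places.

Posterior: Beta(1+13, 1+0) = Beta(14, 1).
Since β = 1 ≤ 1 and α > 1, the Beta density is monotone increasing on [0,1]; the mode is at 1.
Mean = 14/(14+1) = 0.933.
The posterior is left-skewed, so the mode exceeds the mean.

p_MAP = 1.000, E[p|data] = 0.933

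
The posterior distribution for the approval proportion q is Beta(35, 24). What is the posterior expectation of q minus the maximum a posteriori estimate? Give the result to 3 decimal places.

-0.003

Mode = (35−1)/(35+24−2) = 34/57 = 0.596.
Mean = 35/(35+24) = 35/59 = 0.593.
Difference = 0.593 − 0.596 = -0.003.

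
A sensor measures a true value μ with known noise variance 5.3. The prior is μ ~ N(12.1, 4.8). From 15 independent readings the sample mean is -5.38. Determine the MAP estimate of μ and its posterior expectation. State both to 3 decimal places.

MAP = -4.182, posterior mean = -4.182

Posterior for μ is Normal. Precision-weighted mean: (1/4.8·12.1 + 15/5.3·-5.38) / (1/4.8 + 15/5.3) = -4.182.
A Normal posterior is symmetric, so mode = mean.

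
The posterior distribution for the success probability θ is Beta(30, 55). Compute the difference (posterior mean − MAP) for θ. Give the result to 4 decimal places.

Mode = (30−1)/(30+55−2) = 29/83 = 0.3494.
Mean = 30/(30+55) = 30/85 = 0.3529.
Difference = 0.3529 − 0.3494 = 0.0035.

0.0035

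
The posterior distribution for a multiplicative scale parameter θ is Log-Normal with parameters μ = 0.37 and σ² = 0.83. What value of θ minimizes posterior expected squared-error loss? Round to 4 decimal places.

2.1924

Mode = exp(μ − σ²) = exp(-0.46) = 0.6313.
Mean = exp(μ + σ²/2) = exp(0.785) = 2.1924.
Squared-error loss ⇒ the optimal estimator is the posterior mean.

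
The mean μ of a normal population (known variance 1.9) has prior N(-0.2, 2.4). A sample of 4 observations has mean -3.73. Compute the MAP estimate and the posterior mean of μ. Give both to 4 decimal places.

Posterior for μ is Normal. Precision-weighted mean: (1/2.4·-0.2 + 4/1.9·-3.73) / (1/2.4 + 4/1.9) = -3.1468.
A Normal posterior is symmetric, so mode = mean.

MAP: -3.1468. Posterior mean: -3.1468.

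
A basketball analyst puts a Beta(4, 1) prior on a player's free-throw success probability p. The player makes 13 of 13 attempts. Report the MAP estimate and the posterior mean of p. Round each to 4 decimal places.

MAP estimate = 1.0000, posterior mean = 0.9444

Posterior: Beta(4+13, 1+0) = Beta(17, 1).
Since β = 1 ≤ 1 and α > 1, the Beta density is monotone increasing on [0,1]; the mode is at 1.
Mean = 17/(17+1) = 0.9444.
Left-skewed posterior ⇒ mean < mode.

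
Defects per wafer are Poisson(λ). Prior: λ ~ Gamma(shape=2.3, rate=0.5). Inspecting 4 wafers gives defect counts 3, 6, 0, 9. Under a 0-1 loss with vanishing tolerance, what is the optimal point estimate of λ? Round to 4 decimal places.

Σ counts = 18. Posterior: Gamma(shape = 2.3+18 = 20.3, rate = 0.5+4 = 4.5).
Mode = (α−1)/β = 19.3/4.5 = 4.2889.
Mean = α/β = 20.3/4.5 = 4.5111.
This is the posterior mode — the MAP estimate.

4.2889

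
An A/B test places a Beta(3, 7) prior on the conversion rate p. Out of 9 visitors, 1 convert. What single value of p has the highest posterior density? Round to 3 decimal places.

0.176

Posterior: Beta(3+1, 7+8) = Beta(4, 15).
Mode = (4−1)/(4+15−2) = 3/17 = 0.176.
Mean = 4/(4+15) = 4/19 = 0.211.
This is the posterior mode — the MAP estimate.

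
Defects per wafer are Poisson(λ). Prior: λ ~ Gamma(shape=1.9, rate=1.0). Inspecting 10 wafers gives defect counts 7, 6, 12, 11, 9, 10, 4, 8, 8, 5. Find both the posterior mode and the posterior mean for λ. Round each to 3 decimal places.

MAP = 7.355, posterior mean = 7.445

Σ counts = 80. Posterior: Gamma(shape = 1.9+80 = 81.9, rate = 1.0+10 = 11.0).
Mode = (α−1)/β = 80.9/11.0 = 7.355.
Mean = α/β = 81.9/11.0 = 7.445.
Right-skewed posterior ⇒ mode < mean.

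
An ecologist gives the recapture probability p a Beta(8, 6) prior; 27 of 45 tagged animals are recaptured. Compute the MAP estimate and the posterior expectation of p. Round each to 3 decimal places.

Posterior: Beta(8+27, 6+18) = Beta(35, 24).
Mode = (35−1)/(35+24−2) = 34/57 = 0.596.
Mean = 35/(35+24) = 35/59 = 0.593.

MAP = 0.596, posterior mean = 0.593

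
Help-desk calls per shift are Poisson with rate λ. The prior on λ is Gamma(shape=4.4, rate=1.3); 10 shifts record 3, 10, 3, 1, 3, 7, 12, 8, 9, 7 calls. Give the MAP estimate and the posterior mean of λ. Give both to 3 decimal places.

λ_MAP = 5.876, E[λ|data] = 5.965

Σ counts = 63. Posterior: Gamma(shape = 4.4+63 = 67.4, rate = 1.3+10 = 11.3).
Mode = (α−1)/β = 66.4/11.3 = 5.876.
Mean = α/β = 67.4/11.3 = 5.965.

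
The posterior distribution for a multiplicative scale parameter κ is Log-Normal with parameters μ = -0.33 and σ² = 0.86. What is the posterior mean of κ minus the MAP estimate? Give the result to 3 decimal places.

0.801

Mode = exp(μ − σ²) = exp(-1.19) = 0.304.
Mean = exp(μ + σ²/2) = exp(0.100) = 1.105.
Difference = 1.105 − 0.304 = 0.801.
The posterior is right-skewed, so the mean exceeds the mode.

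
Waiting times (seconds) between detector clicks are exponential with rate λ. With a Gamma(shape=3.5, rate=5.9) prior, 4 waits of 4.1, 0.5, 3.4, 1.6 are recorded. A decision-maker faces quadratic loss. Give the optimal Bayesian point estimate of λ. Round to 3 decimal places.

Σ times = 9.6. Posterior: Gamma(shape = 3.5+4 = 7.5, rate = 5.9+9.6 = 15.5).
Mode = (α−1)/β = 6.5/15.5 = 0.419.
Mean = α/β = 7.5/15.5 = 0.484.
Quadratic loss ⇒ the optimal estimator is the posterior mean.

0.484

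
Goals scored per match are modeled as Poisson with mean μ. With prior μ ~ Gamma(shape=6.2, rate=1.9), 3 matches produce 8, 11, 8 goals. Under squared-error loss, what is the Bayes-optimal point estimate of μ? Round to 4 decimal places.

Σ counts = 27. Posterior: Gamma(shape = 6.2+27 = 33.2, rate = 1.9+3 = 4.9).
Mode = (α−1)/β = 32.2/4.9 = 6.5714.
Mean = α/β = 33.2/4.9 = 6.7755.
Squared-error loss ⇒ the optimal estimator is the posterior mean.

6.7755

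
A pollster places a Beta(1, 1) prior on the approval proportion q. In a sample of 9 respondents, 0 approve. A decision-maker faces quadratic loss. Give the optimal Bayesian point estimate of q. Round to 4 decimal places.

Posterior: Beta(1+0, 1+9) = Beta(1, 10).
Since α = 1 ≤ 1 and β > 1, the Beta density is monotone decreasing on [0,1]; the mode is at 0.
Mean = 1/(1+10) = 0.0909.
Quadratic loss ⇒ the optimal estimator is the posterior mean.

0.0909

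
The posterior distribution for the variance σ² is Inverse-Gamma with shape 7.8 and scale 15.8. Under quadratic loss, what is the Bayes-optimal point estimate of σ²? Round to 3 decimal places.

Mode = β/(α+1) = 15.8/8.8 = 1.795.
Mean = β/(α−1) = 15.8/6.8 = 2.324.
Quadratic loss ⇒ the optimal estimator is the posterior mean.

2.324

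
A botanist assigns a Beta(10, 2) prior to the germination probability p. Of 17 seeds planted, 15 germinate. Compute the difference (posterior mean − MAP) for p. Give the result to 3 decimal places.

-0.027

Posterior: Beta(10+15, 2+2) = Beta(25, 4).
Mode = (25−1)/(25+4−2) = 24/27 = 0.889.
Mean = 25/(25+4) = 25/29 = 0.862.
Difference = 0.862 − 0.889 = -0.027.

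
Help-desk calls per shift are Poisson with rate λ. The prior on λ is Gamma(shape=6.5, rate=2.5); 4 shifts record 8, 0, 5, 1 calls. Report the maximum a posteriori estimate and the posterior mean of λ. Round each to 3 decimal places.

Σ counts = 14. Posterior: Gamma(shape = 6.5+14 = 20.5, rate = 2.5+4 = 6.5).
Mode = (α−1)/β = 19.5/6.5 = 3.000.
Mean = α/β = 20.5/6.5 = 3.154.

MAP = 3.000; posterior mean = 3.154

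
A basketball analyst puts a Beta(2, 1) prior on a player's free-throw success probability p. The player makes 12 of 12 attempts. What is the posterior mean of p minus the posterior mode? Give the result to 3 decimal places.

Posterior: Beta(2+12, 1+0) = Beta(14, 1).
Since β = 1 ≤ 1 and α > 1, the Beta density is monotone increasing on [0,1]; the mode is at 1.
Mean = 14/(14+1) = 0.933.
Difference = 0.933 − 1.000 = -0.067.
The mean is pulled below the mode by the posterior's left skew.

-0.067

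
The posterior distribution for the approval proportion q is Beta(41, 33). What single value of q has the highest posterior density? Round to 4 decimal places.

Mode = (41−1)/(41+33−2) = 40/72 = 0.5556.
Mean = 41/(41+33) = 41/74 = 0.5541.
This is the posterior mode — the MAP estimate.

0.5556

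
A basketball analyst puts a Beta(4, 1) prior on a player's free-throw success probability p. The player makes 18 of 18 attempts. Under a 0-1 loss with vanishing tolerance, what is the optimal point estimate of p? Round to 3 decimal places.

Posterior: Beta(4+18, 1+0) = Beta(22, 1).
Since β = 1 ≤ 1 and α > 1, the Beta density is monotone increasing on [0,1]; the mode is at 1.
Mean = 22/(22+1) = 0.957.
This is the posterior mode — the MAP estimate.

1.000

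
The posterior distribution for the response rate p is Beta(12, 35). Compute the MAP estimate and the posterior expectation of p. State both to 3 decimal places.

p_MAP = 0.244, E[p|data] = 0.255

Mode = (12−1)/(12+35−2) = 11/45 = 0.244.
Mean = 12/(12+35) = 12/47 = 0.255.
The mean is pulled above the mode by the posterior's right skew.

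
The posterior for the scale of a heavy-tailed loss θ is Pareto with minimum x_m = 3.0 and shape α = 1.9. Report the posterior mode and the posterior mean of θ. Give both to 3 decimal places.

The Pareto density is strictly decreasing on [x_m, ∞), so the mode is x_m = 3.000.
Mean = α·x_m/(α−1) = 1.9·3.0/0.9 = 6.333.

MAP: 3.000. Posterior mean: 6.333.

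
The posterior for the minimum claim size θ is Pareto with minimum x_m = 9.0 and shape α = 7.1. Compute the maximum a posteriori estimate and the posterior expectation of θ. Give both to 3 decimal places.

MAP: 9.000. Posterior mean: 10.475.

The Pareto density is strictly decreasing on [x_m, ∞), so the mode is x_m = 9.000.
Mean = α·x_m/(α−1) = 7.1·9.0/6.1 = 10.475.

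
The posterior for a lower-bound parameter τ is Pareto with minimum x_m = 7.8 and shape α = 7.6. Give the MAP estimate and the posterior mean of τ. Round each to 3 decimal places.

MAP estimate = 7.800, posterior mean = 8.982

The Pareto density is strictly decreasing on [x_m, ∞), so the mode is x_m = 7.800.
Mean = α·x_m/(α−1) = 7.6·7.8/6.6 = 8.982.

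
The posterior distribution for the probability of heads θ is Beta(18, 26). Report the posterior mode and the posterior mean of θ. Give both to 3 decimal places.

Mode = (18−1)/(18+26−2) = 17/42 = 0.405.
Mean = 18/(18+26) = 18/44 = 0.409.

MAP = 0.405, posterior mean = 0.409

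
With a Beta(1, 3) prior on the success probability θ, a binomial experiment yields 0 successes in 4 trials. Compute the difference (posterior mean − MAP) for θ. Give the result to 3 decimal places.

Posterior: Beta(1+0, 3+4) = Beta(1, 7).
Since α = 1 ≤ 1 and β > 1, the Beta density is monotone decreasing on [0,1]; the mode is at 0.
Mean = 1/(1+7) = 0.125.
Difference = 0.125 − 0.000 = 0.125.

0.125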